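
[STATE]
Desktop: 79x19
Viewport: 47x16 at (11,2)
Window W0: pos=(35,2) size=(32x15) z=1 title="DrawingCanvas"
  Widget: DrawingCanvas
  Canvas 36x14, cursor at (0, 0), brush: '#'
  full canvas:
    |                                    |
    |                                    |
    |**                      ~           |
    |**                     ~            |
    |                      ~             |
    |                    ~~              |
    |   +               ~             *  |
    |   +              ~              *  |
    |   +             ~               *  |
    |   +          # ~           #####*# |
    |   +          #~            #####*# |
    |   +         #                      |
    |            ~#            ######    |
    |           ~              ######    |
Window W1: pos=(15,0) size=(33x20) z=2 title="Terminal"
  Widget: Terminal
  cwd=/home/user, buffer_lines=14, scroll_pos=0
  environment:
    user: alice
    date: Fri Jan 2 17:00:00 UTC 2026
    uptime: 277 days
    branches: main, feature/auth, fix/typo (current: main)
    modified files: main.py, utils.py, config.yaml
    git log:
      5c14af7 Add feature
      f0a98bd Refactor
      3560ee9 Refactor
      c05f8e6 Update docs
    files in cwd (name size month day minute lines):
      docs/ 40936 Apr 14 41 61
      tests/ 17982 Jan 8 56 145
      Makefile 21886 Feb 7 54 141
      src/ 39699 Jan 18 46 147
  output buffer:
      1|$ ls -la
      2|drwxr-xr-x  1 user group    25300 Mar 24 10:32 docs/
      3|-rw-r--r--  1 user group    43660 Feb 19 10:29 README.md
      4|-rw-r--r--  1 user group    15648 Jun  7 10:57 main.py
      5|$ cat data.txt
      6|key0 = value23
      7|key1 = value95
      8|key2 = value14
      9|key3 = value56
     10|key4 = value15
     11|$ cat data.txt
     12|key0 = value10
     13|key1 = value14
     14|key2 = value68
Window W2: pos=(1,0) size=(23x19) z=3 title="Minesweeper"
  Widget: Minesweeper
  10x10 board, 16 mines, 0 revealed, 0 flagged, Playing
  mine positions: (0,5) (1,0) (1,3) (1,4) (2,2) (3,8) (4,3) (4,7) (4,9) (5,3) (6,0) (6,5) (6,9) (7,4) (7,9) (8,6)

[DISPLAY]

────────────┨───────────────────────┨━━━━━━━━━━
■           ┃                       ┃as        
■           ┃-x  1 user group    253┃──────────
■           ┃--  1 user group    436┃          
■           ┃--  1 user group    156┃          
■           ┃ta.txt                 ┃          
■           ┃alue23                 ┃          
■           ┃alue95                 ┃          
■           ┃alue14                 ┃        ~~
■           ┃alue56                 ┃       ~  
■           ┃alue15                 ┃      ~   
            ┃ta.txt                 ┃     ~    
            ┃alue10                 ┃  # ~     
            ┃alue14                 ┃  #~      
            ┃alue68                 ┃━━━━━━━━━━
            ┃                       ┃          


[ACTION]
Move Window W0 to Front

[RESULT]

────────────┨───────────┏━━━━━━━━━━━━━━━━━━━━━━
■           ┃           ┃ DrawingCanvas        
■           ┃-x  1 user ┠──────────────────────
■           ┃--  1 user ┃+                     
■           ┃--  1 user ┃                      
■           ┃ta.txt     ┃**                    
■           ┃alue23     ┃**                    
■           ┃alue95     ┃                      
■           ┃alue14     ┃                    ~~
■           ┃alue56     ┃   +               ~  
■           ┃alue15     ┃   +              ~   
            ┃ta.txt     ┃   +             ~    
            ┃alue10     ┃   +          # ~     
            ┃alue14     ┃   +          #~      
            ┃alue68     ┗━━━━━━━━━━━━━━━━━━━━━━
            ┃                       ┃          


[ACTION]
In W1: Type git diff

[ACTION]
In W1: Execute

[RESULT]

────────────┨───────────┏━━━━━━━━━━━━━━━━━━━━━━
■           ┃alue95     ┃ DrawingCanvas        
■           ┃alue14     ┠──────────────────────
■           ┃alue56     ┃+                     
■           ┃alue15     ┃                      
■           ┃ta.txt     ┃**                    
■           ┃alue10     ┃**                    
■           ┃alue14     ┃                      
■           ┃alue68     ┃                    ~~
■           ┃ff         ┃   +               ~  
■           ┃it a/main.p┃   +              ~   
            ┃in.py      ┃   +             ~    
            ┃in.py      ┃   +          # ~     
            ┃+1,4 @@    ┃   +          #~      
            ┃ed         ┗━━━━━━━━━━━━━━━━━━━━━━
            ┃sys                    ┃          


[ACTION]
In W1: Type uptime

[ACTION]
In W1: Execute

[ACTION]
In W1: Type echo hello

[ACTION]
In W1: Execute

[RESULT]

────────────┨───────────┏━━━━━━━━━━━━━━━━━━━━━━
■           ┃ta.txt     ┃ DrawingCanvas        
■           ┃alue10     ┠──────────────────────
■           ┃alue14     ┃+                     
■           ┃alue68     ┃                      
■           ┃ff         ┃**                    
■           ┃it a/main.p┃**                    
■           ┃in.py      ┃                      
■           ┃in.py      ┃                    ~~
■           ┃+1,4 @@    ┃   +               ~  
■           ┃ed         ┃   +              ~   
            ┃sys        ┃   +             ~    
            ┃           ┃   +          # ~     
            ┃up 277 days┃   +          #~      
            ┃ello       ┗━━━━━━━━━━━━━━━━━━━━━━
            ┃                       ┃          


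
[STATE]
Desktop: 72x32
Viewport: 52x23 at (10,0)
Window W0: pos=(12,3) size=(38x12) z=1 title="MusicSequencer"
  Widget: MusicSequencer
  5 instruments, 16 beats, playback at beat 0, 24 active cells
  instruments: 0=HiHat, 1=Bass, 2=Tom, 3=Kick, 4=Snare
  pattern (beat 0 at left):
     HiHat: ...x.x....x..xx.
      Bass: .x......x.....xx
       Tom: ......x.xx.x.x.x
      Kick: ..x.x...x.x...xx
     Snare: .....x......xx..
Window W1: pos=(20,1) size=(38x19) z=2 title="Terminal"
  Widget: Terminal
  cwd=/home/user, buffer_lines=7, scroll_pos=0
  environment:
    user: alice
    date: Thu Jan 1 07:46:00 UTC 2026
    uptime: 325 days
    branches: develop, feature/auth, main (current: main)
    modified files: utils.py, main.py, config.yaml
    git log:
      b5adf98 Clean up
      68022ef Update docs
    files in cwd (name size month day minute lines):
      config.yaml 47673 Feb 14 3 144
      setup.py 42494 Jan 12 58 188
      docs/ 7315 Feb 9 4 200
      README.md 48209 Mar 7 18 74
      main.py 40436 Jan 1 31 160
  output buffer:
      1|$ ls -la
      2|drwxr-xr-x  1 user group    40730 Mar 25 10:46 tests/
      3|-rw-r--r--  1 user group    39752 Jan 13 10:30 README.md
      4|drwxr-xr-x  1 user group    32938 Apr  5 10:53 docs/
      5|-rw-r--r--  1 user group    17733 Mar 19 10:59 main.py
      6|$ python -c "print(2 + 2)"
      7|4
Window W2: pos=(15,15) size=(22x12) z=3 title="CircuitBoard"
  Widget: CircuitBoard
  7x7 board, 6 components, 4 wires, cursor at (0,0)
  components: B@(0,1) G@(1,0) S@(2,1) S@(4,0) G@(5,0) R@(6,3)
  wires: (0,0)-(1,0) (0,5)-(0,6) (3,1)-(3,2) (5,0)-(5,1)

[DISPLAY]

                                                    
          ┏━━━━━━━━━━━━━━━━━━━━━━━━━━━━━━━━━━━━┓    
          ┃ Terminal                           ┃    
  ┏━━━━━━━┠────────────────────────────────────┨    
  ┃ MusicS┃$ ls -la                            ┃    
  ┠───────┃drwxr-xr-x  1 user group    40730 Ma┃    
  ┃      ▼┃-rw-r--r--  1 user group    39752 Ja┃    
  ┃ HiHat·┃drwxr-xr-x  1 user group    32938 Ap┃    
  ┃  Bass·┃-rw-r--r--  1 user group    17733 Ma┃    
  ┃   Tom·┃$ python -c "print(2 + 2)"          ┃    
  ┃  Kick·┃4                                   ┃    
  ┃ Snare·┃$ █                                 ┃    
  ┃       ┃                                    ┃    
  ┃       ┃                                    ┃    
  ┗━━━━━━━┃                                    ┃    
     ┏━━━━━━━━━━━━━━━━━━━━┓                    ┃    
     ┃ CircuitBoard       ┃                    ┃    
     ┠────────────────────┨                    ┃    
     ┃   0 1 2 3 4 5 6    ┃                    ┃    
     ┃0  [.]  B           ┃━━━━━━━━━━━━━━━━━━━━┛    
     ┃    │               ┃                         
     ┃1   G               ┃                         
     ┃                    ┃                         


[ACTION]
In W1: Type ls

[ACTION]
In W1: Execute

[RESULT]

                                                    
          ┏━━━━━━━━━━━━━━━━━━━━━━━━━━━━━━━━━━━━┓    
          ┃ Terminal                           ┃    
  ┏━━━━━━━┠────────────────────────────────────┨    
  ┃ MusicS┃$ ls -la                            ┃    
  ┠───────┃drwxr-xr-x  1 user group    40730 Ma┃    
  ┃      ▼┃-rw-r--r--  1 user group    39752 Ja┃    
  ┃ HiHat·┃drwxr-xr-x  1 user group    32938 Ap┃    
  ┃  Bass·┃-rw-r--r--  1 user group    17733 Ma┃    
  ┃   Tom·┃$ python -c "print(2 + 2)"          ┃    
  ┃  Kick·┃4                                   ┃    
  ┃ Snare·┃$ ls                                ┃    
  ┃       ┃config.yaml  setup.py  docs/  README┃    
  ┃       ┃$ █                                 ┃    
  ┗━━━━━━━┃                                    ┃    
     ┏━━━━━━━━━━━━━━━━━━━━┓                    ┃    
     ┃ CircuitBoard       ┃                    ┃    
     ┠────────────────────┨                    ┃    
     ┃   0 1 2 3 4 5 6    ┃                    ┃    
     ┃0  [.]  B           ┃━━━━━━━━━━━━━━━━━━━━┛    
     ┃    │               ┃                         
     ┃1   G               ┃                         
     ┃                    ┃                         


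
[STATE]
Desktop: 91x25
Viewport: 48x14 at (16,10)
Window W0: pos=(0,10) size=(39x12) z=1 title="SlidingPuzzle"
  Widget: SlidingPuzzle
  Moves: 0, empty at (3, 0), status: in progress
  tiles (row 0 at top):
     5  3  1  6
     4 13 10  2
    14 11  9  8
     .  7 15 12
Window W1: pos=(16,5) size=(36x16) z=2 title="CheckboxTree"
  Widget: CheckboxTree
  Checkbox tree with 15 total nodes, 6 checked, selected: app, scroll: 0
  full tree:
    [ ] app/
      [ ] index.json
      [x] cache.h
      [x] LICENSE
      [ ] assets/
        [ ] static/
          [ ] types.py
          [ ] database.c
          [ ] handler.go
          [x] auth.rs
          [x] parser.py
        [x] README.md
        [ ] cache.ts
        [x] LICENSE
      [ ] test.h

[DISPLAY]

┃   [x] cache.h                    ┃            
┃   [x] LICENSE                    ┃            
┃   [-] assets/                    ┃            
┃     [-] static/                  ┃            
┃       [ ] types.py               ┃            
┃       [ ] database.c             ┃            
┃       [ ] handler.go             ┃            
┃       [x] auth.rs                ┃            
┃       [x] parser.py              ┃            
┃     [x] README.md                ┃            
┗━━━━━━━━━━━━━━━━━━━━━━━━━━━━━━━━━━┛            
━━━━━━━━━━━━━━━━━━━━━━┛                         
                                                
                                                


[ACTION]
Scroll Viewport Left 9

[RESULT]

━━━━━━━━━┃   [x] cache.h                    ┃   
ngPuzzle ┃   [x] LICENSE                    ┃   
─────────┃   [-] assets/                    ┃   
────┬────┃     [-] static/                  ┃   
  3 │  1 ┃       [ ] types.py               ┃   
────┼────┃       [ ] database.c             ┃   
 13 │ 10 ┃       [ ] handler.go             ┃   
────┼────┃       [x] auth.rs                ┃   
 11 │  9 ┃       [x] parser.py              ┃   
────┼────┃     [x] README.md                ┃   
  7 │ 15 ┗━━━━━━━━━━━━━━━━━━━━━━━━━━━━━━━━━━┛   
━━━━━━━━━━━━━━━━━━━━━━━━━━━━━━━┛                
                                                
                                                


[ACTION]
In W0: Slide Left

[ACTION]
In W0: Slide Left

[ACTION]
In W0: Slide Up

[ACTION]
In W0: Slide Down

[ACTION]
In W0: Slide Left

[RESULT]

━━━━━━━━━┃   [x] cache.h                    ┃   
ngPuzzle ┃   [x] LICENSE                    ┃   
─────────┃   [-] assets/                    ┃   
────┬────┃     [-] static/                  ┃   
  3 │  1 ┃       [ ] types.py               ┃   
────┼────┃       [ ] database.c             ┃   
 13 │ 10 ┃       [ ] handler.go             ┃   
────┼────┃       [x] auth.rs                ┃   
 11 │  8 ┃       [x] parser.py              ┃   
────┼────┃     [x] README.md                ┃   
 15 │  9 ┗━━━━━━━━━━━━━━━━━━━━━━━━━━━━━━━━━━┛   
━━━━━━━━━━━━━━━━━━━━━━━━━━━━━━━┛                
                                                
                                                


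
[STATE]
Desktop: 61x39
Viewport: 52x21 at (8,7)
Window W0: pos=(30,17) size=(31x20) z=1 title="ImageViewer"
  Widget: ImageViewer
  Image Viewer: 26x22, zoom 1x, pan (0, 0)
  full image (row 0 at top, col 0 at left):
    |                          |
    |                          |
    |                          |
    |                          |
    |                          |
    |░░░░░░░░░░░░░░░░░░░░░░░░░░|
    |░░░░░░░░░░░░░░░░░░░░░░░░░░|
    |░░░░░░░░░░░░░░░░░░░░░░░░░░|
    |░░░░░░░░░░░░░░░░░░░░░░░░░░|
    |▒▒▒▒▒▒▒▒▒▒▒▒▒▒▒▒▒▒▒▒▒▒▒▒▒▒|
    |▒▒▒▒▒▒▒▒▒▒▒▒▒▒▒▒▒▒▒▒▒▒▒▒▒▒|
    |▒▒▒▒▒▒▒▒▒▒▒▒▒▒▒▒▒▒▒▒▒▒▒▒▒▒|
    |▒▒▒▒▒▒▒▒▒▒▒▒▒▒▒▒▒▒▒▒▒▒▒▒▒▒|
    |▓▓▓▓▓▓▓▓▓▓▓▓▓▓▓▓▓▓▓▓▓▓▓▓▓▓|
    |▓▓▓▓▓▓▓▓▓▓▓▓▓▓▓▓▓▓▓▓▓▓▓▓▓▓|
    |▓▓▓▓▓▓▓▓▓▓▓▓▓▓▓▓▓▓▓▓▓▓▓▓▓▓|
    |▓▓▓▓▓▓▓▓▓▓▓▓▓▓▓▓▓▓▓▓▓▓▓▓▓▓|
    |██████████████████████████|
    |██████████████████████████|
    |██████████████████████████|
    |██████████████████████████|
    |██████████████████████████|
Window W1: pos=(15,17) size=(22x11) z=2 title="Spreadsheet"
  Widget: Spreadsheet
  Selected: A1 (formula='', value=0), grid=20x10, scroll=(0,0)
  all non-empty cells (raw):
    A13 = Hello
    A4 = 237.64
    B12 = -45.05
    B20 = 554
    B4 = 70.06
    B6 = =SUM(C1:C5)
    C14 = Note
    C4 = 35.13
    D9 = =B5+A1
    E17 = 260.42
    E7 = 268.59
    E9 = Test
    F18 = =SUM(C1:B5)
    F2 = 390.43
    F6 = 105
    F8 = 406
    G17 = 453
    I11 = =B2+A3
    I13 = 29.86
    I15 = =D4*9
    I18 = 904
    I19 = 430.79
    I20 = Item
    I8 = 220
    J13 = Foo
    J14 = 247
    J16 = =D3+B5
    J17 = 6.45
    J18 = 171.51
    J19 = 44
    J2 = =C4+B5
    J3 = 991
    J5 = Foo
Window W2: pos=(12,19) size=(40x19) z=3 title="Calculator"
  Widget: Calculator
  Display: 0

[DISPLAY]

                                                    
                                                    
                                                    
                                                    
                                                    
                                                    
                                                    
                                                    
                                                    
                                                    
       ┏━━━━━━━━━━━━━━━━━━━━┓━━━━━━━━━━━━━━━━━━━━━━━
       ┃ Spreadsheet        ┃Viewer                 
    ┏━━━━━━━━━━━━━━━━━━━━━━━━━━━━━━━━━━━━━━┓────────
    ┃ Calculator                           ┃        
    ┠──────────────────────────────────────┨        
    ┃                                     0┃        
    ┃┌───┬───┬───┬───┐                     ┃        
    ┃│ 7 │ 8 │ 9 │ ÷ │                     ┃        
    ┃├───┼───┼───┼───┤                     ┃░░░░░   
    ┃│ 4 │ 5 │ 6 │ × │                     ┃░░░░░   
    ┃├───┼───┼───┼───┤                     ┃░░░░░   


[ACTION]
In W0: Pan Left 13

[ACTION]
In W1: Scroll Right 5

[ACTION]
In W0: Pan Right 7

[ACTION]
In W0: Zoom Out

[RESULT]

                                                    
                                                    
                                                    
                                                    
                                                    
                                                    
                                                    
                                                    
                                                    
                                                    
       ┏━━━━━━━━━━━━━━━━━━━━┓━━━━━━━━━━━━━━━━━━━━━━━
       ┃ Spreadsheet        ┃Viewer                 
    ┏━━━━━━━━━━━━━━━━━━━━━━━━━━━━━━━━━━━━━━┓────────
    ┃ Calculator                           ┃        
    ┠──────────────────────────────────────┨        
    ┃                                     0┃        
    ┃┌───┬───┬───┬───┐                     ┃        
    ┃│ 7 │ 8 │ 9 │ ÷ │                     ┃        
    ┃├───┼───┼───┼───┤                     ┃        
    ┃│ 4 │ 5 │ 6 │ × │                     ┃        
    ┃├───┼───┼───┼───┤                     ┃        


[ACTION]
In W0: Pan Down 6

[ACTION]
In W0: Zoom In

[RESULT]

                                                    
                                                    
                                                    
                                                    
                                                    
                                                    
                                                    
                                                    
                                                    
                                                    
       ┏━━━━━━━━━━━━━━━━━━━━┓━━━━━━━━━━━━━━━━━━━━━━━
       ┃ Spreadsheet        ┃Viewer                 
    ┏━━━━━━━━━━━━━━━━━━━━━━━━━━━━━━━━━━━━━━┓────────
    ┃ Calculator                           ┃        
    ┠──────────────────────────────────────┨        
    ┃                                     0┃        
    ┃┌───┬───┬───┬───┐                     ┃        
    ┃│ 7 │ 8 │ 9 │ ÷ │                     ┃░░░░░░░░
    ┃├───┼───┼───┼───┤                     ┃░░░░░░░░
    ┃│ 4 │ 5 │ 6 │ × │                     ┃░░░░░░░░
    ┃├───┼───┼───┼───┤                     ┃░░░░░░░░


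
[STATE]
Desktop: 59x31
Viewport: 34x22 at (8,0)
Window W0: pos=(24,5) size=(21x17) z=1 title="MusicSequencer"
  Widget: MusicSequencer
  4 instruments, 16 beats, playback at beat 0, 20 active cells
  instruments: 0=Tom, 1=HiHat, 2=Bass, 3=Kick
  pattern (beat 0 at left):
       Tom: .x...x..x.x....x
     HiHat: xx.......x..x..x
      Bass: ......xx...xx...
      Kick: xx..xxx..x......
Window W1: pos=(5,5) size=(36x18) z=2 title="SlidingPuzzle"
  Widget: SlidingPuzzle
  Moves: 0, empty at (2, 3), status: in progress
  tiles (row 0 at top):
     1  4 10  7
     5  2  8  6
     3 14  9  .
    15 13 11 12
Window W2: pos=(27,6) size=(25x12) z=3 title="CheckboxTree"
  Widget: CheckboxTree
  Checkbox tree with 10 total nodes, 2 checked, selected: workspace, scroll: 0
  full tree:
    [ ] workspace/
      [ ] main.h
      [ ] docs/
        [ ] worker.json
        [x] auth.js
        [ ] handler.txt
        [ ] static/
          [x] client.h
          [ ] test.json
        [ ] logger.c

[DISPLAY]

                                  
                                  
                                  
                                  
                                  
━━━━━━━━━━━━━━━━━━━━━━━━━━━━━━━━┓━
lidingPuzzle       ┏━━━━━━━━━━━━━━
───────────────────┃ CheckboxTree 
───┬────┬────┬────┐┠──────────────
 1 │  4 │ 10 │  7 │┃>[-] workspace
───┼────┼────┼────┤┃   [ ] main.h 
 5 │  2 │  8 │  6 │┃   [-] docs/  
───┼────┼────┼────┤┃     [ ] worke
 3 │ 14 │  9 │    │┃     [x] auth.
───┼────┼────┼────┤┃     [ ] handl
15 │ 13 │ 11 │ 12 │┃     [-] stati
───┴────┴────┴────┘┃       [x] cli
ves: 0             ┗━━━━━━━━━━━━━━
                                ┃ 
                                ┃ 
                                ┃ 
                                ┃━


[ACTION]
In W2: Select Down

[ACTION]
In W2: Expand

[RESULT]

                                  
                                  
                                  
                                  
                                  
━━━━━━━━━━━━━━━━━━━━━━━━━━━━━━━━┓━
lidingPuzzle       ┏━━━━━━━━━━━━━━
───────────────────┃ CheckboxTree 
───┬────┬────┬────┐┠──────────────
 1 │  4 │ 10 │  7 │┃ [-] workspace
───┼────┼────┼────┤┃>  [ ] main.h 
 5 │  2 │  8 │  6 │┃   [-] docs/  
───┼────┼────┼────┤┃     [ ] worke
 3 │ 14 │  9 │    │┃     [x] auth.
───┼────┼────┼────┤┃     [ ] handl
15 │ 13 │ 11 │ 12 │┃     [-] stati
───┴────┴────┴────┘┃       [x] cli
ves: 0             ┗━━━━━━━━━━━━━━
                                ┃ 
                                ┃ 
                                ┃ 
                                ┃━


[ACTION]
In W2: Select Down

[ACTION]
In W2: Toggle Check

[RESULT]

                                  
                                  
                                  
                                  
                                  
━━━━━━━━━━━━━━━━━━━━━━━━━━━━━━━━┓━
lidingPuzzle       ┏━━━━━━━━━━━━━━
───────────────────┃ CheckboxTree 
───┬────┬────┬────┐┠──────────────
 1 │  4 │ 10 │  7 │┃ [-] workspace
───┼────┼────┼────┤┃   [ ] main.h 
 5 │  2 │  8 │  6 │┃>  [x] docs/  
───┼────┼────┼────┤┃     [x] worke
 3 │ 14 │  9 │    │┃     [x] auth.
───┼────┼────┼────┤┃     [x] handl
15 │ 13 │ 11 │ 12 │┃     [x] stati
───┴────┴────┴────┘┃       [x] cli
ves: 0             ┗━━━━━━━━━━━━━━
                                ┃ 
                                ┃ 
                                ┃ 
                                ┃━


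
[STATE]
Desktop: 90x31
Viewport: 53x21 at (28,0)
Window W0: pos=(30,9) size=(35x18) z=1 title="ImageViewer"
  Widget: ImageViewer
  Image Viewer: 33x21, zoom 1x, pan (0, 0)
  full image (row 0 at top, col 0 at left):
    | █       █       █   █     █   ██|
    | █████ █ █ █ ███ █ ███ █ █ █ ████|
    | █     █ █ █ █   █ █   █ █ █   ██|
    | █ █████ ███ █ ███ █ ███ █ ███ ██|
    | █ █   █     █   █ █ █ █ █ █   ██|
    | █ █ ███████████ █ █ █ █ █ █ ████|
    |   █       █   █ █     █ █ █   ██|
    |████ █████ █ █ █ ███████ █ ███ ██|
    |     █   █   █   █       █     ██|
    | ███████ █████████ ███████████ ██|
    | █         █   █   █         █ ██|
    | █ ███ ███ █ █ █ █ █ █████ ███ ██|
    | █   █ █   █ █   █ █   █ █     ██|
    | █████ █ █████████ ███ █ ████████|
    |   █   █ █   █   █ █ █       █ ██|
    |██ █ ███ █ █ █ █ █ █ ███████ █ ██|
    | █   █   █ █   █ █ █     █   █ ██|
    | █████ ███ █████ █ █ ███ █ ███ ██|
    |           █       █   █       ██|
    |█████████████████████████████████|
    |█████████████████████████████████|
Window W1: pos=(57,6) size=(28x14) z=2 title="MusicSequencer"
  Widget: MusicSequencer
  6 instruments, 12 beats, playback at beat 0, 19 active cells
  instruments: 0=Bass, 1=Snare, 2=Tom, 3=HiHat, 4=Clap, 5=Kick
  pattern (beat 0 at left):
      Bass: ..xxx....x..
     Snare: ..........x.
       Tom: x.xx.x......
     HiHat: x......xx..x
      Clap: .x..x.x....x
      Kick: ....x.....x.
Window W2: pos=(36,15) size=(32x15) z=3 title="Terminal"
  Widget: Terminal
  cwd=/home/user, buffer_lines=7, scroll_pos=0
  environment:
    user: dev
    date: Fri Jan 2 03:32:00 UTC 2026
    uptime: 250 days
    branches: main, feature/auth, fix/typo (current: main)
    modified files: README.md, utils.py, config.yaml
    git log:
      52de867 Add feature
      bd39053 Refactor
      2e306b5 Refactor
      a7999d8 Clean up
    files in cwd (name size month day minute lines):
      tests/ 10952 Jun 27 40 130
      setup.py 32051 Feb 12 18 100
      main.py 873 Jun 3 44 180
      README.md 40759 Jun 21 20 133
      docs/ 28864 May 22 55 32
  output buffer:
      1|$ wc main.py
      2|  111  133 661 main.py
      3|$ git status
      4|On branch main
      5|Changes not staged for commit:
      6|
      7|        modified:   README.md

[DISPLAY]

                                                     
                                                     
                                                     
                                                     
                                                     
                                                     
                             ┏━━━━━━━━━━━━━━━━━━━━━━━
                             ┃ MusicSequencer        
                             ┠───────────────────────
  ┏━━━━━━━━━━━━━━━━━━━━━━━━━━┃      ▼12345678901     
  ┃ ImageViewer              ┃  Bass··███····█··     
  ┠──────────────────────────┃ Snare··········█·     
  ┃ █       █       █   █    ┃   Tom█·██·█······     
  ┃ █████ █ █ █ ███ █ ███ █ █┃ HiHat█······██··█     
  ┃ █     █ █ █ █   █ █   █ █┃  Clap·█··█·█····█     
  ┃ █ ██┏━━━━━━━━━━━━━━━━━━━━━━━━━━━━━━┓█·····█·     
  ┃ █ █ ┃ Terminal                     ┃             
  ┃ █ █ ┠──────────────────────────────┨             
  ┃   █ ┃$ wc main.py                  ┃             
  ┃████ ┃  111  133 661 main.py        ┃━━━━━━━━━━━━━
  ┃     ┃$ git status                  ┃             


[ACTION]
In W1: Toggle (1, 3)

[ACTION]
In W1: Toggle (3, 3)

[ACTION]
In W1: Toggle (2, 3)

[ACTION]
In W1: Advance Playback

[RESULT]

                                                     
                                                     
                                                     
                                                     
                                                     
                                                     
                             ┏━━━━━━━━━━━━━━━━━━━━━━━
                             ┃ MusicSequencer        
                             ┠───────────────────────
  ┏━━━━━━━━━━━━━━━━━━━━━━━━━━┃      0▼2345678901     
  ┃ ImageViewer              ┃  Bass··███····█··     
  ┠──────────────────────────┃ Snare···█······█·     
  ┃ █       █       █   █    ┃   Tom█·█··█······     
  ┃ █████ █ █ █ ███ █ ███ █ █┃ HiHat█··█···██··█     
  ┃ █     █ █ █ █   █ █   █ █┃  Clap·█··█·█····█     
  ┃ █ ██┏━━━━━━━━━━━━━━━━━━━━━━━━━━━━━━┓█·····█·     
  ┃ █ █ ┃ Terminal                     ┃             
  ┃ █ █ ┠──────────────────────────────┨             
  ┃   █ ┃$ wc main.py                  ┃             
  ┃████ ┃  111  133 661 main.py        ┃━━━━━━━━━━━━━
  ┃     ┃$ git status                  ┃             


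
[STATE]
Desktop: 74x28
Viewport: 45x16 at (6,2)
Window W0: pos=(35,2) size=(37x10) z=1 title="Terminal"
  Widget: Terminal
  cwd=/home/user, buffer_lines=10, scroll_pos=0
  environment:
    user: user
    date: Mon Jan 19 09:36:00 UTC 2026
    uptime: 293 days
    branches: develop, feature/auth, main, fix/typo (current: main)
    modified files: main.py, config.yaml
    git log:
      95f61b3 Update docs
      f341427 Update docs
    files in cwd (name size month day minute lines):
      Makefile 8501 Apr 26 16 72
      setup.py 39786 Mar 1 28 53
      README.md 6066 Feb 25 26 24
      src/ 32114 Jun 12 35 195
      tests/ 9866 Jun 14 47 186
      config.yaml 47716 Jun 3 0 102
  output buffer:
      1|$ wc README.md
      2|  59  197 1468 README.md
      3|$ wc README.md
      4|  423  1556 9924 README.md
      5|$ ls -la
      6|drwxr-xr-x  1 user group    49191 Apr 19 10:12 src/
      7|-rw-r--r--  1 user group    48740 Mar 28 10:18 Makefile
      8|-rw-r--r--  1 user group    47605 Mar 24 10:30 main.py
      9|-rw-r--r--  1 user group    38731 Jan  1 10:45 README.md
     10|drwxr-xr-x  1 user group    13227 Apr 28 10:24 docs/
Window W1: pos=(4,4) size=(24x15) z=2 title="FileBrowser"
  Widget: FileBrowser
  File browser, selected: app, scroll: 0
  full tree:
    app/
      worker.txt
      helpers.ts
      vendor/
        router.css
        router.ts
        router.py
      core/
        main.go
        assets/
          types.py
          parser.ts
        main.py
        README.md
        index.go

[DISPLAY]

                             ┏━━━━━━━━━━━━━━━
                             ┃ Terminal      
━━━━━━━━━━━━━━━━━━━━━┓       ┠───────────────
FileBrowser          ┃       ┃$ wc README.md 
─────────────────────┨       ┃  59  197 1468 
 [-] app/            ┃       ┃$ wc README.md 
   worker.txt        ┃       ┃  423  1556 992
   helpers.ts        ┃       ┃$ ls -la       
   [+] vendor/       ┃       ┃drwxr-xr-x  1 u
   [+] core/         ┃       ┗━━━━━━━━━━━━━━━
                     ┃                       
                     ┃                       
                     ┃                       
                     ┃                       
                     ┃                       
                     ┃                       


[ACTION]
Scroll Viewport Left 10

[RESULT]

                                   ┏━━━━━━━━━
                                   ┃ Terminal
    ┏━━━━━━━━━━━━━━━━━━━━━━┓       ┠─────────
    ┃ FileBrowser          ┃       ┃$ wc READ
    ┠──────────────────────┨       ┃  59  197
    ┃> [-] app/            ┃       ┃$ wc READ
    ┃    worker.txt        ┃       ┃  423  15
    ┃    helpers.ts        ┃       ┃$ ls -la 
    ┃    [+] vendor/       ┃       ┃drwxr-xr-
    ┃    [+] core/         ┃       ┗━━━━━━━━━
    ┃                      ┃                 
    ┃                      ┃                 
    ┃                      ┃                 
    ┃                      ┃                 
    ┃                      ┃                 
    ┃                      ┃                 


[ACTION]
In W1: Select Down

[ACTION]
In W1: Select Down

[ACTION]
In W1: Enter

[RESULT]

                                   ┏━━━━━━━━━
                                   ┃ Terminal
    ┏━━━━━━━━━━━━━━━━━━━━━━┓       ┠─────────
    ┃ FileBrowser          ┃       ┃$ wc READ
    ┠──────────────────────┨       ┃  59  197
    ┃  [-] app/            ┃       ┃$ wc READ
    ┃    worker.txt        ┃       ┃  423  15
    ┃  > helpers.ts        ┃       ┃$ ls -la 
    ┃    [+] vendor/       ┃       ┃drwxr-xr-
    ┃    [+] core/         ┃       ┗━━━━━━━━━
    ┃                      ┃                 
    ┃                      ┃                 
    ┃                      ┃                 
    ┃                      ┃                 
    ┃                      ┃                 
    ┃                      ┃                 


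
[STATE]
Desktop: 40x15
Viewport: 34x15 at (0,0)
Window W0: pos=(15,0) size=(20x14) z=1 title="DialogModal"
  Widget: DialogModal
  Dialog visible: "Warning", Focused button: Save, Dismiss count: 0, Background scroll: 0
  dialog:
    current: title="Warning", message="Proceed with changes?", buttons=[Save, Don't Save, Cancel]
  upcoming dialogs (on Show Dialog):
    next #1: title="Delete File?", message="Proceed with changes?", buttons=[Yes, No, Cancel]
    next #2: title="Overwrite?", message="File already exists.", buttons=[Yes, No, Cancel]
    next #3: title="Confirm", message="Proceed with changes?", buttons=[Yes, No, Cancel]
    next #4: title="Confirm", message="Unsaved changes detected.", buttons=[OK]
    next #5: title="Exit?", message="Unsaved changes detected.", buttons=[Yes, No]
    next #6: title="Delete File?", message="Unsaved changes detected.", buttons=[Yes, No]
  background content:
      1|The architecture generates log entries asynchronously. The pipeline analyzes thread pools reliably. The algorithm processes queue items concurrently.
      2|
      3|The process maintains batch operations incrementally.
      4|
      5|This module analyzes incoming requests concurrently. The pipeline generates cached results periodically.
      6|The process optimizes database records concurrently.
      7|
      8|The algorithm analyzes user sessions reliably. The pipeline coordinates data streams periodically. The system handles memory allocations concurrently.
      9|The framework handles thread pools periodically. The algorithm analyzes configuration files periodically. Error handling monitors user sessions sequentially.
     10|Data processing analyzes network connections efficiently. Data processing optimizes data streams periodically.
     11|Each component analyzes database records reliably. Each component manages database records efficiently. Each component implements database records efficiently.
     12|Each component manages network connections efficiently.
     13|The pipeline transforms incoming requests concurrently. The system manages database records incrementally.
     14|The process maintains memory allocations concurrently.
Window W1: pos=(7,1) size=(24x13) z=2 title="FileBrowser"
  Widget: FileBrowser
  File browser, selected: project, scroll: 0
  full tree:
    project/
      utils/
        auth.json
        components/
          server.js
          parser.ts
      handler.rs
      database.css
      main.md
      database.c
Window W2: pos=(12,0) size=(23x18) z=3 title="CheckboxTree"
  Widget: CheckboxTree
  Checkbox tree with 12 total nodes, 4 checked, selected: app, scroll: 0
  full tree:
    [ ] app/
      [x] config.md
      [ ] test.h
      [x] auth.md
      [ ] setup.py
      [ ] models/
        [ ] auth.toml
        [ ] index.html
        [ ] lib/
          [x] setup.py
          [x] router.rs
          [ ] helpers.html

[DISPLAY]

            ┏━━━━━━━━━━━━━━━━━━━━━
       ┏━━━━┃ CheckboxTree        
       ┃ Fil┠─────────────────────
       ┠────┃>[-] app/            
       ┃> [-┃   [x] config.md     
       ┃    ┃   [ ] test.h        
       ┃    ┃   [x] auth.md       
       ┃    ┃   [ ] setup.py      
       ┃    ┃   [-] models/       
       ┃    ┃     [ ] auth.toml   
       ┃    ┃     [ ] index.html  
       ┃    ┃     [-] lib/        
       ┃    ┃       [x] setup.py  
       ┗━━━━┃       [x] router.rs 
            ┃       [ ] helpers.ht


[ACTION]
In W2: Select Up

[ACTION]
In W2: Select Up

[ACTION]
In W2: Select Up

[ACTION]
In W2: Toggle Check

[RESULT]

            ┏━━━━━━━━━━━━━━━━━━━━━
       ┏━━━━┃ CheckboxTree        
       ┃ Fil┠─────────────────────
       ┠────┃>[x] app/            
       ┃> [-┃   [x] config.md     
       ┃    ┃   [x] test.h        
       ┃    ┃   [x] auth.md       
       ┃    ┃   [x] setup.py      
       ┃    ┃   [x] models/       
       ┃    ┃     [x] auth.toml   
       ┃    ┃     [x] index.html  
       ┃    ┃     [x] lib/        
       ┃    ┃       [x] setup.py  
       ┗━━━━┃       [x] router.rs 
            ┃       [x] helpers.ht
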